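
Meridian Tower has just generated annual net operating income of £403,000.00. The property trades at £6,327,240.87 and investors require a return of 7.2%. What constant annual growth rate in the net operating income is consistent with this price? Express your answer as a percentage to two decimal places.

0.78%

P = D₀(1+g)/(r−g) ⇒ P(r−g) = D₀(1+g) ⇒ g(P+D₀) = P·r − D₀
g = (P·r − D₀)/(P + D₀) = (£6,327,240.87×0.072 − £403,000.00) / (£6,327,240.87 + £403,000.00) = 0.007810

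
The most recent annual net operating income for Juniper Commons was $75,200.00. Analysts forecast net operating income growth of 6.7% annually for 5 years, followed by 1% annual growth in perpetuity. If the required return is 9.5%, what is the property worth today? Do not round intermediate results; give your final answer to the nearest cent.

D_1 = 80238.40000
D_2 = 85614.37280
D_3 = 91350.53578
D_4 = 97471.02167
D_5 = 104001.58013
Terminal value at year 5: TV = D_5×(1+g_2)/(r−g_2) = 105041.59593/0.085 = 1235783.48151
P_0 = D_1/(1+r)^1 + D_2/(1+r)^2 + D_3/(1+r)^3 + D_4/(1+r)^4 + D_5/(1+r)^5 + TV/(1+r)^5
    = 73277.07763 + 71403.32587 + 69577.48740 + 67798.33704 + 66064.68093 + 785003.85575 = 1133124.76461

$1133124.76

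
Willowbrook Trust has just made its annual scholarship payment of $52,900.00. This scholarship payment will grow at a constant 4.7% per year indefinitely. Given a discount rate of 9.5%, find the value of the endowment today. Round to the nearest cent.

$1153881.25

D₁ = D₀ × (1 + g) = $52,900.00 × 1.047 = $55,386.3000
Growing perpetuity: P = D₁ / (r − g) = $55,386.3000 / (0.095 − 0.047) = $1,153,881.25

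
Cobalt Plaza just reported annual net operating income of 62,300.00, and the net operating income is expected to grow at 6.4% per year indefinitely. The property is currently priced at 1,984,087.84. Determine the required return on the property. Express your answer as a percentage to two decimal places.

D₁ = 62,300.00 × 1.064 = 66,287.2000
P = D₁/(r − g) ⇒ r = D₁/P + g = 66,287.2000/1,984,087.84 + 0.064 = 0.033409 + 0.064 = 0.097409

9.74%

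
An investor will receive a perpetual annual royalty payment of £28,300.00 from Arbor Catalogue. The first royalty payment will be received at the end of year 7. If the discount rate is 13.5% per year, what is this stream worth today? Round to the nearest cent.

Value at end of year 6: C / r = £28,300.00 / 0.135 = £209,629.6296
Discount to today: PV = £209,629.6296 / (1 + 0.135)^6 = £209,629.6296 / 2.137840 = £98,056.75

£98056.75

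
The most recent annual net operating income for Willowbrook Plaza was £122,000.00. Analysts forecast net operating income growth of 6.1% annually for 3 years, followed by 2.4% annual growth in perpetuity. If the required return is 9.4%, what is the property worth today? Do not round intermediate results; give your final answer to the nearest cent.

D_1 = 129442.00000
D_2 = 137337.96200
D_3 = 145715.57768
Terminal value at year 3: TV = D_3×(1+g_2)/(r−g_2) = 149212.75155/0.07 = 2131610.73638
P_0 = D_1/(1+r)^1 + D_2/(1+r)^2 + D_3/(1+r)^3 + TV/(1+r)^3
    = 118319.92687 + 114750.86144 + 111289.45520 + 1628005.74460 = 1972365.98811

£1972365.99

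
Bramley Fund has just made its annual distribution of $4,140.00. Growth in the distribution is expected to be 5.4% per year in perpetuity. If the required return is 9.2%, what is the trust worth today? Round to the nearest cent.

$114830.53

D₁ = D₀ × (1 + g) = $4,140.00 × 1.054 = $4,363.5600
Growing perpetuity: P = D₁ / (r − g) = $4,363.5600 / (0.092 − 0.054) = $114,830.53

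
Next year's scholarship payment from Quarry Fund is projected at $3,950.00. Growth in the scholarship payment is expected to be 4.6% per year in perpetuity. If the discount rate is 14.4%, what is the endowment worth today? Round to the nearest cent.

Growing perpetuity: P = D₁ / (r − g) = $3,950.0000 / (0.144 − 0.046) = $40,306.12

$40306.12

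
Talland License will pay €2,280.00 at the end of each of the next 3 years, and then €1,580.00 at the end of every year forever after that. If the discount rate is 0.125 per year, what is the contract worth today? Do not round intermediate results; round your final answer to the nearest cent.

€14306.94

PV of 3-year annuity: €2,280.00 × [1 − (1+0.125)^−3] / 0.125 = 5429.46502
Perpetuity value at year 3: €1,580.00 / 0.125 = 12640.00000
PV of perpetuity: 12640.00000 / (1+0.125)^3 = 8877.47599
Total PV = 5429.46502 + 8877.47599 = 14306.94102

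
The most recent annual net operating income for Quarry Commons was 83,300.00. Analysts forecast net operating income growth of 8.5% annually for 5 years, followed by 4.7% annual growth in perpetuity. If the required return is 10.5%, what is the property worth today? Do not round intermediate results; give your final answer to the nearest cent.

1766887.12

D_1 = 90380.50000
D_2 = 98062.84250
D_3 = 106398.18411
D_4 = 115442.02976
D_5 = 125254.60229
Terminal value at year 5: TV = D_5×(1+g_2)/(r−g_2) = 131141.56860/0.058 = 2261061.52758
P_0 = D_1/(1+r)^1 + D_2/(1+r)^2 + D_3/(1+r)^3 + D_4/(1+r)^4 + D_5/(1+r)^5 + TV/(1+r)^5
    = 81792.30769 + 80311.90393 + 78858.29481 + 77430.99536 + 76029.52938 + 1372464.09069 = 1766887.12187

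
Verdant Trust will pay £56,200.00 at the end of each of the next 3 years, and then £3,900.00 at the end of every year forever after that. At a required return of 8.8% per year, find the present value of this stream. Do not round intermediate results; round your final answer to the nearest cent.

£177178.20

PV of 3-year annuity: £56,200.00 × [1 − (1+0.088)^−3] / 0.088 = 142767.36504
Perpetuity value at year 3: £3,900.00 / 0.088 = 44318.18182
PV of perpetuity: 44318.18182 / (1+0.088)^3 = 34410.83798
Total PV = 142767.36504 + 34410.83798 = 177178.20302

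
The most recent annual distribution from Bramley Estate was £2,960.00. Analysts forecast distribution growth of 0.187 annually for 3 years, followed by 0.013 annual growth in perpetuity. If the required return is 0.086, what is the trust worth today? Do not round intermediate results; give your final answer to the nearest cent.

£64270.60

D_1 = 3513.52000
D_2 = 4170.54824
D_3 = 4950.44076
Terminal value at year 3: TV = D_3×(1+g_2)/(r−g_2) = 5014.79649/0.073 = 68695.84234
P_0 = D_1/(1+r)^1 + D_2/(1+r)^2 + D_3/(1+r)^3 + TV/(1+r)^3
    = 3235.28545 + 3536.17296 + 3865.04355 + 53634.09753 = 64270.59949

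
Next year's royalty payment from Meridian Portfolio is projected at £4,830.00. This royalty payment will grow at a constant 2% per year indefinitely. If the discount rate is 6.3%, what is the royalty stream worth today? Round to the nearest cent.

Growing perpetuity: P = D₁ / (r − g) = £4,830.0000 / (0.063 − 0.02) = £112,325.58

£112325.58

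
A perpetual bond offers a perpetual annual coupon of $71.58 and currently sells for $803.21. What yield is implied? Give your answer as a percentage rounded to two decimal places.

8.91%

P = C/r ⇒ r = C/P = $71.58/$803.21 = 0.089117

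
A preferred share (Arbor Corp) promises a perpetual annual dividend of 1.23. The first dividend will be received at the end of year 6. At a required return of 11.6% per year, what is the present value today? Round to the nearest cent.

6.13

Value at end of year 5: C / r = 1.23 / 0.116 = 10.6034
Discount to today: PV = 10.6034 / (1 + 0.116)^5 = 10.6034 / 1.731095 = 6.13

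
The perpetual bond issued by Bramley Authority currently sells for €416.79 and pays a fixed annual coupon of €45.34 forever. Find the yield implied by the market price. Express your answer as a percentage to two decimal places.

10.88%

P = C/r ⇒ r = C/P = €45.34/€416.79 = 0.108784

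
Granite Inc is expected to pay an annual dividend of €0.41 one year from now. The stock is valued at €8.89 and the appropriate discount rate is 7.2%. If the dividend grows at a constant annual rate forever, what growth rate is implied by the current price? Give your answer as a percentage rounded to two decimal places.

2.59%

P = D₁/(r−g) ⇒ g = r − D₁/P = 0.072 − €0.41/€8.89 = 0.025881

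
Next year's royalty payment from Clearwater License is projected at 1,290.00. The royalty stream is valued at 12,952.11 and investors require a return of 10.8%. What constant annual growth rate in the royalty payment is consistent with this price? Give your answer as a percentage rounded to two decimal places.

P = D₁/(r−g) ⇒ g = r − D₁/P = 0.108 − 1,290.00/12,952.11 = 0.008402

0.84%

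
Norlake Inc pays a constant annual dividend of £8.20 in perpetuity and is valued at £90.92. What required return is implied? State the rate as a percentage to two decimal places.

9.02%

P = C/r ⇒ r = C/P = £8.20/£90.92 = 0.090189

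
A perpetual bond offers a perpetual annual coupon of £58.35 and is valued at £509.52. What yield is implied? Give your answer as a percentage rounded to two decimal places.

11.45%

P = C/r ⇒ r = C/P = £58.35/£509.52 = 0.114520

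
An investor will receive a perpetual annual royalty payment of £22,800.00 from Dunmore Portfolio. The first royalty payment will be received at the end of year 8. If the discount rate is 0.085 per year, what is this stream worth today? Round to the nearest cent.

£151533.19

Value at end of year 7: C / r = £22,800.00 / 0.085 = £268,235.2941
Discount to today: PV = £268,235.2941 / (1 + 0.085)^7 = £268,235.2941 / 1.770142 = £151,533.19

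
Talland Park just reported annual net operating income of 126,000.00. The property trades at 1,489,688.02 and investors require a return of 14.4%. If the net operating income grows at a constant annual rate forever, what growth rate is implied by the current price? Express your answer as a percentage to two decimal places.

P = D₀(1+g)/(r−g) ⇒ P(r−g) = D₀(1+g) ⇒ g(P+D₀) = P·r − D₀
g = (P·r − D₀)/(P + D₀) = (1,489,688.02×0.144 − 126,000.00) / (1,489,688.02 + 126,000.00) = 0.054785

5.48%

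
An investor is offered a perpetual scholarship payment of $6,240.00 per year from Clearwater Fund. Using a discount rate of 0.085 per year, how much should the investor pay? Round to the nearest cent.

$73411.76

Level perpetuity: PV = C / r = $6,240.00 / 0.085 = $73,411.76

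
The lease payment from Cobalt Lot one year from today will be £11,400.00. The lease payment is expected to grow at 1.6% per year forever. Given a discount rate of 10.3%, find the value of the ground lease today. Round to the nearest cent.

£131034.48

Growing perpetuity: P = D₁ / (r − g) = £11,400.0000 / (0.103 − 0.016) = £131,034.48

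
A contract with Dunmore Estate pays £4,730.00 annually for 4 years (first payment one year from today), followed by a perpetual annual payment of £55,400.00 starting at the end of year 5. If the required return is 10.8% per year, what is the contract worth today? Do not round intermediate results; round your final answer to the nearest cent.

£355088.40

PV of 4-year annuity: £4,730.00 × [1 − (1+0.108)^−4] / 0.108 = 14737.45161
Perpetuity value at year 4: £55,400.00 / 0.108 = 512962.96296
PV of perpetuity: 512962.96296 / (1+0.108)^4 = 340350.95040
Total PV = 14737.45161 + 340350.95040 = 355088.40201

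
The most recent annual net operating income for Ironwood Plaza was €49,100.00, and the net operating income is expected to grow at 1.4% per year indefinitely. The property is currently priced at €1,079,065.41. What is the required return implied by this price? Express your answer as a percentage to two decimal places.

6.01%

D₁ = €49,100.00 × 1.014 = €49,787.4000
P = D₁/(r − g) ⇒ r = D₁/P + g = €49,787.4000/€1,079,065.41 + 0.014 = 0.046139 + 0.014 = 0.060139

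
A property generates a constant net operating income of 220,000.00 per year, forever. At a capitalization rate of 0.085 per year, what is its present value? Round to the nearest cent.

Level perpetuity: PV = C / r = 220,000.00 / 0.085 = 2,588,235.29

2588235.29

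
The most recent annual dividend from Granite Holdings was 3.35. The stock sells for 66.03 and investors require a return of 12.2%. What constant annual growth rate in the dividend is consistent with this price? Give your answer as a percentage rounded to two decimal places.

P = D₀(1+g)/(r−g) ⇒ P(r−g) = D₀(1+g) ⇒ g(P+D₀) = P·r − D₀
g = (P·r − D₀)/(P + D₀) = (66.03×0.122 − 3.35) / (66.03 + 3.35) = 0.067824

6.78%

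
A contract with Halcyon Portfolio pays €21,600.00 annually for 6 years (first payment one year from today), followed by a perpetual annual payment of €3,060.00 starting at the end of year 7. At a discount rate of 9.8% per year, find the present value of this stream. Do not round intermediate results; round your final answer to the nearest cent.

€112446.49

PV of 6-year annuity: €21,600.00 × [1 − (1+0.098)^−6] / 0.098 = 94627.57117
Perpetuity value at year 6: €3,060.00 / 0.098 = 31224.48980
PV of perpetuity: 31224.48980 / (1+0.098)^6 = 17818.91721
Total PV = 94627.57117 + 17818.91721 = 112446.48839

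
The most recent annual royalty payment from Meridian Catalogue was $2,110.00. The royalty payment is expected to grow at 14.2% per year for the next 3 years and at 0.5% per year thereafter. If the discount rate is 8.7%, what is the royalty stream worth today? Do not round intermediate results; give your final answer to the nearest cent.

D_1 = 2409.62000
D_2 = 2751.78604
D_3 = 3142.53966
Terminal value at year 3: TV = D_3×(1+g_2)/(r−g_2) = 3158.25236/0.082 = 38515.27263
P_0 = D_1/(1+r)^1 + D_2/(1+r)^2 + D_3/(1+r)^3 + TV/(1+r)^3
    = 2216.76173 + 2328.92539 + 2446.76430 + 29987.78194 = 36980.23335

$36980.23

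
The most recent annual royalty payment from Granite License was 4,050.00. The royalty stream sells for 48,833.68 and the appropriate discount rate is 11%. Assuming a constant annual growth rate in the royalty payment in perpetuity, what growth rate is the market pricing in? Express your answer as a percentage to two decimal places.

2.50%

P = D₀(1+g)/(r−g) ⇒ P(r−g) = D₀(1+g) ⇒ g(P+D₀) = P·r − D₀
g = (P·r − D₀)/(P + D₀) = (48,833.68×0.11 − 4,050.00) / (48,833.68 + 4,050.00) = 0.024993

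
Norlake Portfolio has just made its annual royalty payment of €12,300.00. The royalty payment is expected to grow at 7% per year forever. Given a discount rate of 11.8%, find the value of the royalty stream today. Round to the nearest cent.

€274187.50

D₁ = D₀ × (1 + g) = €12,300.00 × 1.07 = €13,161.0000
Growing perpetuity: P = D₁ / (r − g) = €13,161.0000 / (0.118 − 0.07) = €274,187.50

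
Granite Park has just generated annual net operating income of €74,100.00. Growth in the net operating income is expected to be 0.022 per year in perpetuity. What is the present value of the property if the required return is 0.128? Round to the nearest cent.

D₁ = D₀ × (1 + g) = €74,100.00 × 1.022 = €75,730.2000
Growing perpetuity: P = D₁ / (r − g) = €75,730.2000 / (0.128 − 0.022) = €714,435.85

€714435.85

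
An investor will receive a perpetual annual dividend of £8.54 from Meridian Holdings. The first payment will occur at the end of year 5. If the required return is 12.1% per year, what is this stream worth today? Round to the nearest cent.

Value at end of year 4: C / r = £8.54 / 0.121 = £70.5785
Discount to today: PV = £70.5785 / (1 + 0.121)^4 = £70.5785 / 1.579147 = £44.69

£44.69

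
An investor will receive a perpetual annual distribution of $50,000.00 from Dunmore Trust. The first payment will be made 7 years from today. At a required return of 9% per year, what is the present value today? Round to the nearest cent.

Value at end of year 6: C / r = $50,000.00 / 0.09 = $555,555.5556
Discount to today: PV = $555,555.5556 / (1 + 0.09)^6 = $555,555.5556 / 1.677100 = $331,259.63

$331259.63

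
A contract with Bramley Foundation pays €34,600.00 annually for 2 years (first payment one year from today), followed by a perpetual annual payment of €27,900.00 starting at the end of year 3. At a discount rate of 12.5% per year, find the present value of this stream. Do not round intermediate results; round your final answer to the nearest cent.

€234449.38

PV of 2-year annuity: €34,600.00 × [1 − (1+0.125)^−2] / 0.125 = 58093.82716
Perpetuity value at year 2: €27,900.00 / 0.125 = 223200.00000
PV of perpetuity: 223200.00000 / (1+0.125)^2 = 176355.55556
Total PV = 58093.82716 + 176355.55556 = 234449.38272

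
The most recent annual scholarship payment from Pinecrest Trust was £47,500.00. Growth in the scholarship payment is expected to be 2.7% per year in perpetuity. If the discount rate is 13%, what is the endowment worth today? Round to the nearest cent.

£473616.50

D₁ = D₀ × (1 + g) = £47,500.00 × 1.027 = £48,782.5000
Growing perpetuity: P = D₁ / (r − g) = £48,782.5000 / (0.13 − 0.027) = £473,616.50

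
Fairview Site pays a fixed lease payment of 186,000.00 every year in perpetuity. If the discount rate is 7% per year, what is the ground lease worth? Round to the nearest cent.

Level perpetuity: PV = C / r = 186,000.00 / 0.07 = 2,657,142.86

2657142.86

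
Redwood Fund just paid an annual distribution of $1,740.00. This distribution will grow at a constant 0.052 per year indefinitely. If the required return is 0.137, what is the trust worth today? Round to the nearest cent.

D₁ = D₀ × (1 + g) = $1,740.00 × 1.052 = $1,830.4800
Growing perpetuity: P = D₁ / (r − g) = $1,830.4800 / (0.137 − 0.052) = $21,535.06

$21535.06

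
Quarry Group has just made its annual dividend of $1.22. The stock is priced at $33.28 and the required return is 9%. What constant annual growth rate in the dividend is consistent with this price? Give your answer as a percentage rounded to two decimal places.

P = D₀(1+g)/(r−g) ⇒ P(r−g) = D₀(1+g) ⇒ g(P+D₀) = P·r − D₀
g = (P·r − D₀)/(P + D₀) = ($33.28×0.09 − $1.22) / ($33.28 + $1.22) = 0.051455

5.15%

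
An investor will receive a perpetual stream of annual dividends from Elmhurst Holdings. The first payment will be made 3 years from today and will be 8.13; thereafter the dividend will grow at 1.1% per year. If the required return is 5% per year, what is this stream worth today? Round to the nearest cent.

Value at end of year 2: C₁ / (r − g) = 8.13 / (0.05 − 0.011) = 208.4615
Discount to today: PV = 208.4615 / (1 + 0.05)^2 = 208.4615 / 1.102500 = 189.08

189.08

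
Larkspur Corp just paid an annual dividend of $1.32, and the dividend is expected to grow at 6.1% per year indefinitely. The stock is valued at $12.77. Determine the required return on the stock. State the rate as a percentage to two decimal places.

17.07%

D₁ = $1.32 × 1.061 = $1.4005
P = D₁/(r − g) ⇒ r = D₁/P + g = $1.4005/$12.77 + 0.061 = 0.109673 + 0.061 = 0.170673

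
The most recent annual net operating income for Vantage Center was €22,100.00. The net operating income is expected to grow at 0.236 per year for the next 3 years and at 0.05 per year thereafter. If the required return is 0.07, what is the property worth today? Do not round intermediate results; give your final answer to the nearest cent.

D_1 = 27315.60000
D_2 = 33762.08160
D_3 = 41729.93286
Terminal value at year 3: TV = D_3×(1+g_2)/(r−g_2) = 43816.42950/0.02 = 2190821.47502
P_0 = D_1/(1+r)^1 + D_2/(1+r)^2 + D_3/(1+r)^3 + TV/(1+r)^3
    = 25528.59813 + 29489.10962 + 34064.05559 + 1788362.91871 = 1877444.68205

€1877444.68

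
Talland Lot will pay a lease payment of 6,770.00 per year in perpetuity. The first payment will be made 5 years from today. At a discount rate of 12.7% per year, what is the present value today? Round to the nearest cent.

33043.75

Value at end of year 4: C / r = 6,770.00 / 0.127 = 53,307.0866
Discount to today: PV = 53,307.0866 / (1 + 0.127)^4 = 53,307.0866 / 1.613228 = 33,043.75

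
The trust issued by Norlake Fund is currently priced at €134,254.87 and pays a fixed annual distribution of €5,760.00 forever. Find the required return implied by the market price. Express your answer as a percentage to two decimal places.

4.29%

P = C/r ⇒ r = C/P = €5,760.00/€134,254.87 = 0.042903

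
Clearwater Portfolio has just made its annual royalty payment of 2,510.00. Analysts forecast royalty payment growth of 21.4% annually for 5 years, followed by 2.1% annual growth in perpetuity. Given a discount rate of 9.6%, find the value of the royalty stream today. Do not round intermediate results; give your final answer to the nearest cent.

74208.79

D_1 = 3047.14000
D_2 = 3699.22796
D_3 = 4490.86274
D_4 = 5451.90737
D_5 = 6618.61555
Terminal value at year 5: TV = D_5×(1+g_2)/(r−g_2) = 6757.60647/0.075 = 90101.41966
P_0 = D_1/(1+r)^1 + D_2/(1+r)^2 + D_3/(1+r)^3 + D_4/(1+r)^4 + D_5/(1+r)^5 + TV/(1+r)^5
    = 2780.23723 + 3079.56934 + 3411.12881 + 3778.38538 + 4185.18234 + 56974.28230 = 74208.78539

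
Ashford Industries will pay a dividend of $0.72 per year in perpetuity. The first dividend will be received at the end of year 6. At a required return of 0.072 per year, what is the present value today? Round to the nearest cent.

$7.06

Value at end of year 5: C / r = $0.72 / 0.072 = $10.0000
Discount to today: PV = $10.0000 / (1 + 0.072)^5 = $10.0000 / 1.415709 = $7.06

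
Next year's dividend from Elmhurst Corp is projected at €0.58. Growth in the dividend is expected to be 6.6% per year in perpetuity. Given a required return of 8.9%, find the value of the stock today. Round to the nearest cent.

€25.22

Growing perpetuity: P = D₁ / (r − g) = €0.5800 / (0.089 − 0.066) = €25.22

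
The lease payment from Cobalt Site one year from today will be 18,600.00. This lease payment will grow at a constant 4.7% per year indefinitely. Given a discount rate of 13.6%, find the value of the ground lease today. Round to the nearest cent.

Growing perpetuity: P = D₁ / (r − g) = 18,600.0000 / (0.136 − 0.047) = 208,988.76

208988.76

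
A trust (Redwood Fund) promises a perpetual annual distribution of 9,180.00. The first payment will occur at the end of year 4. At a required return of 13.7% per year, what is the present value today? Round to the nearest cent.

45586.97

Value at end of year 3: C / r = 9,180.00 / 0.137 = 67,007.2993
Discount to today: PV = 67,007.2993 / (1 + 0.137)^3 = 67,007.2993 / 1.469878 = 45,586.97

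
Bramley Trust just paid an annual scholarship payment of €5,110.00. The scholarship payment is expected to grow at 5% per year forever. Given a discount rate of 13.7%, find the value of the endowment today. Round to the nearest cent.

€61672.41

D₁ = D₀ × (1 + g) = €5,110.00 × 1.05 = €5,365.5000
Growing perpetuity: P = D₁ / (r − g) = €5,365.5000 / (0.137 − 0.05) = €61,672.41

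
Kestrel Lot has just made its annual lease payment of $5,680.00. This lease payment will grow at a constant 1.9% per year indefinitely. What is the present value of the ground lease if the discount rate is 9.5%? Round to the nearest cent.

D₁ = D₀ × (1 + g) = $5,680.00 × 1.019 = $5,787.9200
Growing perpetuity: P = D₁ / (r − g) = $5,787.9200 / (0.095 − 0.019) = $76,156.84

$76156.84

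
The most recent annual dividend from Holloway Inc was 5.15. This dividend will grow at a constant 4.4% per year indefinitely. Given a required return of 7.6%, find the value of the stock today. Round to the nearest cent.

168.02

D₁ = D₀ × (1 + g) = 5.15 × 1.044 = 5.3766
Growing perpetuity: P = D₁ / (r − g) = 5.3766 / (0.076 − 0.044) = 168.02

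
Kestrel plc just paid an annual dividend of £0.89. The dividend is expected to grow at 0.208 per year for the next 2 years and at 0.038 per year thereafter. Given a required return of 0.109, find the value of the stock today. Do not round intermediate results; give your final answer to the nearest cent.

£17.46

D_1 = 1.07512
D_2 = 1.29874
Terminal value at year 2: TV = D_2×(1+g_2)/(r−g_2) = 1.34810/0.071 = 18.98729
P_0 = D_1/(1+r)^1 + D_2/(1+r)^2 + TV/(1+r)^2
    = 0.96945 + 1.05599 + 15.43831 = 17.46375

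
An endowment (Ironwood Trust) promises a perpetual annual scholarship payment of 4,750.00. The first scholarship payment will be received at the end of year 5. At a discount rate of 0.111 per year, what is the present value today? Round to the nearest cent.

Value at end of year 4: C / r = 4,750.00 / 0.111 = 42,792.7928
Discount to today: PV = 42,792.7928 / (1 + 0.111)^4 = 42,792.7928 / 1.523548 = 28,087.58

28087.58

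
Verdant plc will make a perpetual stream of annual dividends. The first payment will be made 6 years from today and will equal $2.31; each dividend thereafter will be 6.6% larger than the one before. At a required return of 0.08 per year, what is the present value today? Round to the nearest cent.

Value at end of year 5: C₁ / (r − g) = $2.31 / (0.08 − 0.066) = $165.0000
Discount to today: PV = $165.0000 / (1 + 0.08)^5 = $165.0000 / 1.469328 = $112.30

$112.30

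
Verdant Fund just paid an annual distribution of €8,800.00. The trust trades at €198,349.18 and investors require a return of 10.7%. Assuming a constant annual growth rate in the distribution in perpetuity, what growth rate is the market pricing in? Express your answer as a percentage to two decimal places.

6.00%

P = D₀(1+g)/(r−g) ⇒ P(r−g) = D₀(1+g) ⇒ g(P+D₀) = P·r − D₀
g = (P·r − D₀)/(P + D₀) = (€198,349.18×0.107 − €8,800.00) / (€198,349.18 + €8,800.00) = 0.059973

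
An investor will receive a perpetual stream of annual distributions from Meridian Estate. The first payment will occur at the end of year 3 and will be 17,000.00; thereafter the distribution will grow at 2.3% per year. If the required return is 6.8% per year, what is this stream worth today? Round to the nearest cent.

Value at end of year 2: C₁ / (r − g) = 17,000.00 / (0.068 − 0.023) = 377,777.7778
Discount to today: PV = 377,777.7778 / (1 + 0.068)^2 = 377,777.7778 / 1.140624 = 331,202.73

331202.73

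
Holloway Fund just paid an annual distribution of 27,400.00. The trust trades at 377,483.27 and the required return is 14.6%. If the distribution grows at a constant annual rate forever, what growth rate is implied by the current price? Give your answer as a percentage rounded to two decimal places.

P = D₀(1+g)/(r−g) ⇒ P(r−g) = D₀(1+g) ⇒ g(P+D₀) = P·r − D₀
g = (P·r − D₀)/(P + D₀) = (377,483.27×0.146 − 27,400.00) / (377,483.27 + 27,400.00) = 0.068446

6.84%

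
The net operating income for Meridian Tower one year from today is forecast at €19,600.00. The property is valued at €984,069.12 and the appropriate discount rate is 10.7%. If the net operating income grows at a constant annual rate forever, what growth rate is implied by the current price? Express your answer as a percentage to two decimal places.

8.71%

P = D₁/(r−g) ⇒ g = r − D₁/P = 0.107 − €19,600.00/€984,069.12 = 0.087083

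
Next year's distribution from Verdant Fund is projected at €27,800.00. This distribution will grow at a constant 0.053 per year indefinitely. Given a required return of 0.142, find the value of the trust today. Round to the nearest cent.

€312359.55

Growing perpetuity: P = D₁ / (r − g) = €27,800.0000 / (0.142 − 0.053) = €312,359.55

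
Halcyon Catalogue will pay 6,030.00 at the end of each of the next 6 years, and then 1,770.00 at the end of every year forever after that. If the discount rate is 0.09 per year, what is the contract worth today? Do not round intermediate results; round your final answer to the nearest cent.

38776.68

PV of 6-year annuity: 6,030.00 × [1 − (1+0.09)^−6] / 0.09 = 27050.08910
Perpetuity value at year 6: 1,770.00 / 0.09 = 19666.66667
PV of perpetuity: 19666.66667 / (1+0.09)^6 = 11726.59076
Total PV = 27050.08910 + 11726.59076 = 38776.67986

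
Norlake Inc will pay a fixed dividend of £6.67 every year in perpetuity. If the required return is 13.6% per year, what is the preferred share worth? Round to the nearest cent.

Level perpetuity: PV = C / r = £6.67 / 0.136 = £49.04

£49.04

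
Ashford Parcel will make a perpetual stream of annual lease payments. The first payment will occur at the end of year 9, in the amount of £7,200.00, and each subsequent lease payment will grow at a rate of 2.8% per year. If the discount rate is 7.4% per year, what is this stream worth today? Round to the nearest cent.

Value at end of year 8: C₁ / (r − g) = £7,200.00 / (0.074 − 0.028) = £156,521.7391
Discount to today: PV = £156,521.7391 / (1 + 0.074)^8 = £156,521.7391 / 1.770249 = £88,417.94

£88417.94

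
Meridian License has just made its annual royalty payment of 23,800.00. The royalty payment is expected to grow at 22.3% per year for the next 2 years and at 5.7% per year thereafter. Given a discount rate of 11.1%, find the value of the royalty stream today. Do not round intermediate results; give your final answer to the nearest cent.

619564.45

D_1 = 29107.40000
D_2 = 35598.35020
Terminal value at year 2: TV = D_2×(1+g_2)/(r−g_2) = 37627.45616/0.054 = 696804.74373
P_0 = D_1/(1+r)^1 + D_2/(1+r)^2 + TV/(1+r)^2
    = 26199.27993 + 28840.43146 + 564524.74172 = 619564.45311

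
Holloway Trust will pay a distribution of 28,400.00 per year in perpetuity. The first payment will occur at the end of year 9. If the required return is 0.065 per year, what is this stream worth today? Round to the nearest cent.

264002.55

Value at end of year 8: C / r = 28,400.00 / 0.065 = 436,923.0769
Discount to today: PV = 436,923.0769 / (1 + 0.065)^8 = 436,923.0769 / 1.654996 = 264,002.55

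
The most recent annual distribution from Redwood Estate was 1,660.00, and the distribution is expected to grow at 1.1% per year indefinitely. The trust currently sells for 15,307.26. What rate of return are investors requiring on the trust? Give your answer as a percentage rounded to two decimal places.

D₁ = 1,660.00 × 1.011 = 1,678.2600
P = D₁/(r − g) ⇒ r = D₁/P + g = 1,678.2600/15,307.26 + 0.011 = 0.109638 + 0.011 = 0.120638

12.06%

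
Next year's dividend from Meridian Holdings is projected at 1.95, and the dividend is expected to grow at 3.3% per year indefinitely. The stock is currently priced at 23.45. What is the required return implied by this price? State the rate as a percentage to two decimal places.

P = D₁/(r − g) ⇒ r = D₁/P + g = 1.9500/23.45 + 0.033 = 0.083156 + 0.033 = 0.116156

11.62%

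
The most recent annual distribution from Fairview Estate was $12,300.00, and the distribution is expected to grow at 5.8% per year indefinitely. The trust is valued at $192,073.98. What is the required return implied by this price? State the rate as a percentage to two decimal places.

12.58%

D₁ = $12,300.00 × 1.058 = $13,013.4000
P = D₁/(r − g) ⇒ r = D₁/P + g = $13,013.4000/$192,073.98 + 0.058 = 0.067752 + 0.058 = 0.125752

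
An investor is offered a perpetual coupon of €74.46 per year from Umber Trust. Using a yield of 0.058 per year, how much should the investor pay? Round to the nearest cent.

Level perpetuity: PV = C / r = €74.46 / 0.058 = €1,283.79

€1283.79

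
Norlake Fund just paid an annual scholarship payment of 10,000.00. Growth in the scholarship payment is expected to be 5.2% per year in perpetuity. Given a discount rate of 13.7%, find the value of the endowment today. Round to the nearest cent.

D₁ = D₀ × (1 + g) = 10,000.00 × 1.052 = 10,520.0000
Growing perpetuity: P = D₁ / (r − g) = 10,520.0000 / (0.137 − 0.052) = 123,764.71

123764.71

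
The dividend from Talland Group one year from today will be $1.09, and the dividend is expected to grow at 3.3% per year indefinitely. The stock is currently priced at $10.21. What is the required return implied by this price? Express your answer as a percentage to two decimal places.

13.98%

P = D₁/(r − g) ⇒ r = D₁/P + g = $1.0900/$10.21 + 0.033 = 0.106758 + 0.033 = 0.139758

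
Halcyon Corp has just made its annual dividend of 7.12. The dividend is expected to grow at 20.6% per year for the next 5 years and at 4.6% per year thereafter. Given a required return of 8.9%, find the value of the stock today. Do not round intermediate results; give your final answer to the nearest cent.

337.35

D_1 = 8.58672
D_2 = 10.35558
D_3 = 12.48883
D_4 = 15.06153
D_5 = 18.16421
Terminal value at year 5: TV = D_5×(1+g_2)/(r−g_2) = 18.99976/0.043 = 441.85499
P_0 = D_1/(1+r)^1 + D_2/(1+r)^2 + D_3/(1+r)^3 + D_4/(1+r)^4 + D_5/(1+r)^5 + TV/(1+r)^5
    = 7.88496 + 8.73210 + 9.67026 + 10.70922 + 11.85979 + 288.49638 = 337.35271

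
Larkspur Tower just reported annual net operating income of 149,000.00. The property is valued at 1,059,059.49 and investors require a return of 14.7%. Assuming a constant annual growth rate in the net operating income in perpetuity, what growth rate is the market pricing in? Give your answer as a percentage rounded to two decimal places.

P = D₀(1+g)/(r−g) ⇒ P(r−g) = D₀(1+g) ⇒ g(P+D₀) = P·r − D₀
g = (P·r − D₀)/(P + D₀) = (1,059,059.49×0.147 − 149,000.00) / (1,059,059.49 + 149,000.00) = 0.005531

0.55%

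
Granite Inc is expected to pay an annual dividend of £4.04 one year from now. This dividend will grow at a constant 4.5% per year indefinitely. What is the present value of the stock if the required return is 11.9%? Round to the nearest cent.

Growing perpetuity: P = D₁ / (r − g) = £4.0400 / (0.119 − 0.045) = £54.59

£54.59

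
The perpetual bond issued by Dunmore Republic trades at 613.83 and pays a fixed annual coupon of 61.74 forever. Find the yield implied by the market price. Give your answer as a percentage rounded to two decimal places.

P = C/r ⇒ r = C/P = 61.74/613.83 = 0.100582

10.06%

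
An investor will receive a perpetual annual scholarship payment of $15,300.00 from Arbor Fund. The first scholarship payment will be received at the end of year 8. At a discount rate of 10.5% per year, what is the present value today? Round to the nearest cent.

Value at end of year 7: C / r = $15,300.00 / 0.105 = $145,714.2857
Discount to today: PV = $145,714.2857 / (1 + 0.105)^7 = $145,714.2857 / 2.011574 = $72,437.96

$72437.96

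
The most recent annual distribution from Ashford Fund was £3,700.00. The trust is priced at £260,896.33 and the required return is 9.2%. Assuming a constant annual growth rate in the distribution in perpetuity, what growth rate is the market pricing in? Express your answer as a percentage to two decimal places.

7.67%

P = D₀(1+g)/(r−g) ⇒ P(r−g) = D₀(1+g) ⇒ g(P+D₀) = P·r − D₀
g = (P·r − D₀)/(P + D₀) = (£260,896.33×0.092 − £3,700.00) / (£260,896.33 + £3,700.00) = 0.076730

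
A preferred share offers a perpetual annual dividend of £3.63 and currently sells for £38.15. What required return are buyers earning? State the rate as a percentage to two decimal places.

9.52%

P = C/r ⇒ r = C/P = £3.63/£38.15 = 0.095151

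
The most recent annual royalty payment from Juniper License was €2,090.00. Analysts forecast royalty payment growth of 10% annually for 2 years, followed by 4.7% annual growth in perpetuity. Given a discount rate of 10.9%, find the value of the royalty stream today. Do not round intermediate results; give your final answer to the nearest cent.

€38852.76

D_1 = 2299.00000
D_2 = 2528.90000
Terminal value at year 2: TV = D_2×(1+g_2)/(r−g_2) = 2647.75830/0.062 = 42705.77903
P_0 = D_1/(1+r)^1 + D_2/(1+r)^2 + TV/(1+r)^2
    = 2073.03877 + 2056.21519 + 34723.50498 = 38852.75895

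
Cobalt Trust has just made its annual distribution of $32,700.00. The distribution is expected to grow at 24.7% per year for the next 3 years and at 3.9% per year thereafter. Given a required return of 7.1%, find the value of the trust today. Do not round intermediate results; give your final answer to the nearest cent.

$1809904.62

D_1 = 40776.90000
D_2 = 50848.79430
D_3 = 63408.44649
Terminal value at year 3: TV = D_3×(1+g_2)/(r−g_2) = 65881.37591/0.032 = 2058792.99704
P_0 = D_1/(1+r)^1 + D_2/(1+r)^2 + D_3/(1+r)^3 + TV/(1+r)^3
    = 38073.66947 + 44330.40693 + 51615.32908 + 1675885.21613 = 1809904.62161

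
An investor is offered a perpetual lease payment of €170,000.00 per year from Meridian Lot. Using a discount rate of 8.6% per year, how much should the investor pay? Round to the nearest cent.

Level perpetuity: PV = C / r = €170,000.00 / 0.086 = €1,976,744.19

€1976744.19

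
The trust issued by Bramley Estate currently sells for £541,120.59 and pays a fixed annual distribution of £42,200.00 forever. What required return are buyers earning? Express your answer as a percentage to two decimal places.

7.80%

P = C/r ⇒ r = C/P = £42,200.00/£541,120.59 = 0.077986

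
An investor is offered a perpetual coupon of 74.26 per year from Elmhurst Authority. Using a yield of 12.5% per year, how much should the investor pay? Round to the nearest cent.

Level perpetuity: PV = C / r = 74.26 / 0.125 = 594.08

594.08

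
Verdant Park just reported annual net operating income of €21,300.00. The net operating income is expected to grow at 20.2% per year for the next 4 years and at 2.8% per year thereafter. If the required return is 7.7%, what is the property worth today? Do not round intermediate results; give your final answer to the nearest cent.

D_1 = 25602.60000
D_2 = 30774.32520
D_3 = 36990.73889
D_4 = 44462.86815
Terminal value at year 4: TV = D_4×(1+g_2)/(r−g_2) = 45707.82845/0.049 = 932812.82560
P_0 = D_1/(1+r)^1 + D_2/(1+r)^2 + D_3/(1+r)^3 + D_4/(1+r)^4 + TV/(1+r)^4
    = 23772.14485 + 26531.21458 + 29610.51061 + 33047.19940 + 693316.75479 = 806277.82423

€806277.82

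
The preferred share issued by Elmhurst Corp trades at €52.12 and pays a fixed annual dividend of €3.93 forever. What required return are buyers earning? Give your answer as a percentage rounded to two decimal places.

P = C/r ⇒ r = C/P = €3.93/€52.12 = 0.075403

7.54%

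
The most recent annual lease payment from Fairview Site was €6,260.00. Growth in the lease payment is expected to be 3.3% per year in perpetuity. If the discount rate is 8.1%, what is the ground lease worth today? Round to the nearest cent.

D₁ = D₀ × (1 + g) = €6,260.00 × 1.033 = €6,466.5800
Growing perpetuity: P = D₁ / (r − g) = €6,466.5800 / (0.081 − 0.033) = €134,720.42

€134720.42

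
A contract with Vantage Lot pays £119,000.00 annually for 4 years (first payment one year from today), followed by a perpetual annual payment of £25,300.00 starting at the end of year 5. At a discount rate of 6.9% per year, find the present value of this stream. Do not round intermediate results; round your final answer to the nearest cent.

PV of 4-year annuity: £119,000.00 × [1 − (1+0.069)^−4] / 0.069 = 403989.76686
Perpetuity value at year 4: £25,300.00 / 0.069 = 366666.66667
PV of perpetuity: 366666.66667 / (1+0.069)^4 = 280776.40531
Total PV = 403989.76686 + 280776.40531 = 684766.17217

£684766.17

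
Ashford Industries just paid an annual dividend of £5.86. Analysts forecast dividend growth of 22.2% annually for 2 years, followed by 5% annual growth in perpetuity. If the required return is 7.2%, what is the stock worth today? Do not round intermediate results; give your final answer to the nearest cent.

£377.72

D_1 = 7.16092
D_2 = 8.75064
Terminal value at year 2: TV = D_2×(1+g_2)/(r−g_2) = 9.18818/0.022 = 417.64438
P_0 = D_1/(1+r)^1 + D_2/(1+r)^2 + TV/(1+r)^2
    = 6.67996 + 7.61466 + 363.42690 = 377.72153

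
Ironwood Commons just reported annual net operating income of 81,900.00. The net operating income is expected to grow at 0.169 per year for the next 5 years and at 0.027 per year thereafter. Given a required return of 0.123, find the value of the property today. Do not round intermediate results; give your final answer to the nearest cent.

1533575.27

D_1 = 95741.10000
D_2 = 111921.34590
D_3 = 130836.05336
D_4 = 152947.34637
D_5 = 178795.44791
Terminal value at year 5: TV = D_5×(1+g_2)/(r−g_2) = 183622.92501/0.096 = 1912738.80214
P_0 = D_1/(1+r)^1 + D_2/(1+r)^2 + D_3/(1+r)^3 + D_4/(1+r)^4 + D_5/(1+r)^5 + TV/(1+r)^5
    = 85254.76402 + 88746.94492 + 92382.17152 + 96166.30321 + 100105.43940 + 1070919.64860 = 1533575.27167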